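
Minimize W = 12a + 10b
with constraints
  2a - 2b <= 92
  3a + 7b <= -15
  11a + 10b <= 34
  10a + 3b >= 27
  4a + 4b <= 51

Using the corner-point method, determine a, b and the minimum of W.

a = 165/13, b = -433/13, minimum W = -2350/13

Vertices and W = 12a + 10b:
  (494/21, -472/21) → W = 1208/21
  (165/13, -433/13) → W = -2350/13
  (388/47, -267/47) → W = 1986/47
  (234/61, -231/61) → W = 498/61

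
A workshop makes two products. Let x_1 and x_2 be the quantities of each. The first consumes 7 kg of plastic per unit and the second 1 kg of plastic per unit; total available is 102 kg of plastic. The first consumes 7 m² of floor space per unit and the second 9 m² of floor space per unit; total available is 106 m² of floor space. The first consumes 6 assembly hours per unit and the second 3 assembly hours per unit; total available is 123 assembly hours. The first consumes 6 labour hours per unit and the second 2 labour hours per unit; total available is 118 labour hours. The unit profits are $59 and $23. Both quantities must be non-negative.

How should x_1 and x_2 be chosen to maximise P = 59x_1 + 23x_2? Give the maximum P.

At the optimal vertex, 7x_1 + x_2 = 102 and 7x_1 + 9x_2 = 106.
Solving simultaneously gives x_1 = 29/2, x_2 = 1/2.

x_1 = 29/2, x_2 = 1/2, maximum P = 867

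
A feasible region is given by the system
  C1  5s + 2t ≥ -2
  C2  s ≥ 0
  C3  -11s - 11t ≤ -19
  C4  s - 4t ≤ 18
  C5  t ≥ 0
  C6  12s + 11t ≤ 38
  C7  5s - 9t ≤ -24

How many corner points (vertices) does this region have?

3

The feasible vertices (each the meet of two boundaries and inside every other half-plane) are:
  (0, 38/11)
  (0, 8/3)
  (78/163, 478/163)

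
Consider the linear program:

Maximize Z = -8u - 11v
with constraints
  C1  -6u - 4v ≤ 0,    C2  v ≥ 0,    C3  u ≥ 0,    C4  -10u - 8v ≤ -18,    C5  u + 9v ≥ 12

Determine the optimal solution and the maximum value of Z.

Feasible corners and Z = -8u - 11v:
  (12, 0) → Z = -96
  (0, 9/4) → Z = -99/4
  (33/41, 51/41) → Z = -825/41
The feasible region is unbounded (it extends along (0, 1), (1, 0)), but Z strictly decreases along every unbounded feasible direction, so there is no improving ray and the maximum is attained at a vertex.

u = 33/41, v = 51/41, maximum Z = -825/41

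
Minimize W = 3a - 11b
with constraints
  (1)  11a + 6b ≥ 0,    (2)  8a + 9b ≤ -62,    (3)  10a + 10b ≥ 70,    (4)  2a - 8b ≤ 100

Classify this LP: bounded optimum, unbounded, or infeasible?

infeasible

The boundaries 11a + 6b = 0 and 10a + 10b = 70 meet at (-42/5, 77/5), but that point violates 8a + 9b ≤ -62. Every candidate vertex is excluded by some other constraint, so the feasible region is empty.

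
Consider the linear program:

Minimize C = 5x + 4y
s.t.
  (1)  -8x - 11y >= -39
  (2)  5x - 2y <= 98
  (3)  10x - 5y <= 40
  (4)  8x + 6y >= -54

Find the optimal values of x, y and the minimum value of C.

x = -3/10, y = -43/5, minimum C = -359/10

The binding constraints are 10x - 5y = 40 and 8x + 6y = -54.
Solving simultaneously gives x = -3/10, y = -43/5.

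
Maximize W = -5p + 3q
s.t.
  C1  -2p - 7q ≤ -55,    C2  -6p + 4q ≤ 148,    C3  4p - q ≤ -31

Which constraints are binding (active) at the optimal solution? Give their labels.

Extreme points and W = -5p + 3q:
  (-408/25, 313/25) → W = 2979/25
  (-27/5, 47/5) → W = 276/5
  (12/5, 203/5) → W = 549/5

The maximum is at (-408/25, 313/25). Substituting into each constraint, equality holds for C1 and C2; the remaining constraints have slack.

C1 and C2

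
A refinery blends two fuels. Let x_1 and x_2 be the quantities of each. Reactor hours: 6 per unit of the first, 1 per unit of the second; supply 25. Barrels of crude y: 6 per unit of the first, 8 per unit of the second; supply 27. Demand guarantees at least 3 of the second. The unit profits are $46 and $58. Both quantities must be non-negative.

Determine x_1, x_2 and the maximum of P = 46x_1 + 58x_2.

x_1 = 1/2, x_2 = 3, maximum P = 197

Corner points and P = 46x_1 + 58x_2:
  (0, 27/8) → P = 783/4
  (0, 3) → P = 174
  (1/2, 3) → P = 197

The binding constraints are 6x_1 + 8x_2 = 27 and x_2 = 3.
Solving simultaneously gives x_1 = 1/2, x_2 = 3.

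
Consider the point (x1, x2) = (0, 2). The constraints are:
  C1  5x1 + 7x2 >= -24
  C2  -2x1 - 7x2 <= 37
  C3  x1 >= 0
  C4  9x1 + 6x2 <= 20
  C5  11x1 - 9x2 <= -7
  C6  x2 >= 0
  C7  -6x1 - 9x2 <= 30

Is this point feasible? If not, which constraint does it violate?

feasible

C1: 14 ≥ -24 ✓
C2: -14 ≤ 37 ✓
C3: 0 ≥ 0 ✓
C4: 12 ≤ 20 ✓
C5: -18 ≤ -7 ✓
C6: 2 ≥ 0 ✓
C7: -18 ≤ 30 ✓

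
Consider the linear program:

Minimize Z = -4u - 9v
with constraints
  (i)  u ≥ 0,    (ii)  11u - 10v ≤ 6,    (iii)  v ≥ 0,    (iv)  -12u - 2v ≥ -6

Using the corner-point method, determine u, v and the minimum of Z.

Feasible corners and Z = -4u - 9v:
  (0, 0) → Z = 0
  (0, 3) → Z = -27
  (1/2, 0) → Z = -2

u = 0, v = 3, minimum Z = -27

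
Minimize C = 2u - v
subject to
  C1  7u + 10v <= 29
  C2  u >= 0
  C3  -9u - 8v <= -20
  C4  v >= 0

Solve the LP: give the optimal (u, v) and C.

Extreme points and C = 2u - v:
  (0, 29/10) → C = -29/10
  (29/7, 0) → C = 58/7
  (0, 5/2) → C = -5/2
  (20/9, 0) → C = 40/9

u = 0, v = 29/10, minimum C = -29/10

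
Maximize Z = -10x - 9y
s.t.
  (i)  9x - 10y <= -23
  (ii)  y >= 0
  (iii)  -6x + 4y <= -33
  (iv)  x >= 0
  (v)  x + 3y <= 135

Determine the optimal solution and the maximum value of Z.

Corner points and Z = -10x - 9y:
  (211/12, 145/8) → Z = -8135/24
  (1281/37, 1238/37) → Z = -23952/37
  (639/22, 777/22) → Z = -13383/22

The optimum lies where 9x - 10y = -23 and -6x + 4y = -33.
Solving simultaneously gives x = 211/12, y = 145/8.

x = 211/12, y = 145/8, maximum Z = -8135/24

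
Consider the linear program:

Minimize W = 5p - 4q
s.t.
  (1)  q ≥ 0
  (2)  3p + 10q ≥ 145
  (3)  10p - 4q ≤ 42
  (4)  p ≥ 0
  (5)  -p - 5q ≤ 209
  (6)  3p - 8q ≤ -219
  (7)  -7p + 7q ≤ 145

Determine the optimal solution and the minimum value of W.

p = 373/35, q = 1098/35, minimum W = -361/5

Feasible corners and W = 5p - 4q:
  (303/17, 579/17) → W = -801/17
  (437/21, 872/21) → W = -1303/21
  (373/35, 1098/35) → W = -361/5

The optimum lies where 3p - 8q = -219 and -7p + 7q = 145.
Solving simultaneously gives p = 373/35, q = 1098/35.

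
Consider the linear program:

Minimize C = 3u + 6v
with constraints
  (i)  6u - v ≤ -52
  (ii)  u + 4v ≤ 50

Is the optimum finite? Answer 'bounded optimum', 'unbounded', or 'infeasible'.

unbounded

From the feasible point (-158/25, 352/25), moving in the direction (-4, 1) keeps every constraint satisfied while C decreases without bound.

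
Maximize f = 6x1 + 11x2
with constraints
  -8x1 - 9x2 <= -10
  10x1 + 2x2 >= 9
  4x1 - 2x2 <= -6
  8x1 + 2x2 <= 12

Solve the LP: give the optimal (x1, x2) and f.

Feasible corners and f = 6x1 + 11x2:
  (3/14, 24/7) → f = 39
  (-3/2, 12) → f = 123
  (1/2, 4) → f = 47

The optimum lies where 10x1 + 2x2 = 9 and 8x1 + 2x2 = 12.
Solving simultaneously gives x1 = -3/2, x2 = 12.

x1 = -3/2, x2 = 12, maximum f = 123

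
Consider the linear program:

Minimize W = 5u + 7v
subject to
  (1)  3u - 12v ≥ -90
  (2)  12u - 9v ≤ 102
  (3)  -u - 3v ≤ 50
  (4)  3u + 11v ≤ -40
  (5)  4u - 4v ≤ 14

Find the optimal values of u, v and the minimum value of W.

u = -290/7, v = -20/7, minimum W = -1590/7

Vertices and W = 5u + 7v:
  (-290/7, -20/7) → W = -1590/7
  (-490/23, 50/23) → W = -2100/23
  (-79/8, -107/8) → W = -143
  (-3/28, -101/28) → W = -361/14

The optimum lies where 3u - 12v = -90 and -u - 3v = 50.
Solving simultaneously gives u = -290/7, v = -20/7.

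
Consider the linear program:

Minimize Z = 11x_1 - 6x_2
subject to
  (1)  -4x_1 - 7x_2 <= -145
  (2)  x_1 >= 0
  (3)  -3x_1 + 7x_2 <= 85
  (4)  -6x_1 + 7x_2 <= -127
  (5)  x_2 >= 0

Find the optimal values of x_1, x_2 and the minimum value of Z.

The feasible region is unbounded (it extends along (7, 3), (1, 0)), but Z strictly increases along every unbounded feasible direction, so there is no improving ray and the minimum is attained at a vertex.

x_1 = 136/5, x_2 = 181/35, minimum Z = 9386/35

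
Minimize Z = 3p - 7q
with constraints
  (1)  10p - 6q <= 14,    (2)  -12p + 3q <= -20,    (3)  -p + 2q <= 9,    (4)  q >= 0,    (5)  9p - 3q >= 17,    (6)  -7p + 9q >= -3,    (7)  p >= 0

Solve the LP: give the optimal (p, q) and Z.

Corner points and Z = 3p - 7q:
  (41/7, 52/7) → Z = -241/7
  (5/2, 11/6) → Z = -16/3
  (61/15, 98/15) → Z = -503/15

The binding constraints are 10p - 6q = 14 and -p + 2q = 9.
Solving simultaneously gives p = 41/7, q = 52/7.

p = 41/7, q = 52/7, minimum Z = -241/7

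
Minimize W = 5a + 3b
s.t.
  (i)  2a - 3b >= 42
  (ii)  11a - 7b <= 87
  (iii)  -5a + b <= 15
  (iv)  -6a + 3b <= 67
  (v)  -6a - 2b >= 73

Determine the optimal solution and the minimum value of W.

The optimum lies where 11a - 7b = 87 and -5a + b = 15.
Solving simultaneously gives a = -8, b = -25.

a = -8, b = -25, minimum W = -115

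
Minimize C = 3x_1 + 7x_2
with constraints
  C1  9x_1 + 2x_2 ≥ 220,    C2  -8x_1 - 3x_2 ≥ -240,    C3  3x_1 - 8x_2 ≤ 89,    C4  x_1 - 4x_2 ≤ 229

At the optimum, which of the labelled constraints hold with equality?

Feasible corners and C = 3x_1 + 7x_2:
  (180/11, 400/11) → C = 3340/11
  (323/13, -47/26) → C = 1609/26
  (2187/73, 8/73) → C = 6617/73

The minimum is at (323/13, -47/26). Substituting into each constraint, equality holds for C1 and C3; the remaining constraints have slack.

C1 and C3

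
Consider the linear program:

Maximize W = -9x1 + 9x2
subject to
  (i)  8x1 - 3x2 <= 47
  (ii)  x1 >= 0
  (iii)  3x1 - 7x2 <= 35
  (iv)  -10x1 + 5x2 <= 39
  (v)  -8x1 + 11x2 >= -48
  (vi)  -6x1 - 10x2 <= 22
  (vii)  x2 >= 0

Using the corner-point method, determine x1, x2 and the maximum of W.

Feasible corners and W = -9x1 + 9x2:
  (176/5, 391/5) → W = 387
  (47/8, 0) → W = -423/8
  (0, 39/5) → W = 351/5
  (0, 0) → W = 0

x1 = 176/5, x2 = 391/5, maximum W = 387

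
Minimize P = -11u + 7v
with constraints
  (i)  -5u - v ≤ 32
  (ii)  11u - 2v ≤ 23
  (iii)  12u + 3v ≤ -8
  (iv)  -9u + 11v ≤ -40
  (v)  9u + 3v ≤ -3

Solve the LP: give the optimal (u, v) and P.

u = -41/21, v = -467/21, minimum P = -2818/21

Vertices and P = -11u + 7v:
  (-41/21, -467/21) → P = -2818/21
  (-39/8, -61/8) → P = 1/4
  (53/57, -364/57) → P = -3131/57
  (32/159, -184/53) → P = -4216/159

The optimum lies where -5u - v = 32 and 11u - 2v = 23.
Solving simultaneously gives u = -41/21, v = -467/21.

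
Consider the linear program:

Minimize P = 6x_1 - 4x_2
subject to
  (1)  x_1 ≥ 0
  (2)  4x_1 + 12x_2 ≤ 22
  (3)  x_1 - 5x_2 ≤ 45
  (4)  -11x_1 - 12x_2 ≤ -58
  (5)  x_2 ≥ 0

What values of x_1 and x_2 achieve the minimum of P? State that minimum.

Extreme points and P = 6x_1 - 4x_2:
  (36/7, 5/42) → P = 638/21
  (11/2, 0) → P = 33
  (58/11, 0) → P = 348/11

At the optimal vertex, 4x_1 + 12x_2 = 22 and -11x_1 - 12x_2 = -58.
Solving simultaneously gives x_1 = 36/7, x_2 = 5/42.

x_1 = 36/7, x_2 = 5/42, minimum P = 638/21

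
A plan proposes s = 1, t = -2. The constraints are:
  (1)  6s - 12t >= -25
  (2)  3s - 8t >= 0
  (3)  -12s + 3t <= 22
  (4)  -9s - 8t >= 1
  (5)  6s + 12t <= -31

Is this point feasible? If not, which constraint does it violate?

Constraint (5): 6s + 12t = -18, which is not ≤ -31. All other constraints are satisfied.

not feasible — violates (5)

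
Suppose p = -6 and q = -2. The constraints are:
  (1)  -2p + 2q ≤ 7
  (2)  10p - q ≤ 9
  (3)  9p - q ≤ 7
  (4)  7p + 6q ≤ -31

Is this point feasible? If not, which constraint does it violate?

Constraint (1): -2p + 2q = 8, which is not ≤ 7. All other constraints are satisfied.

not feasible — violates (1)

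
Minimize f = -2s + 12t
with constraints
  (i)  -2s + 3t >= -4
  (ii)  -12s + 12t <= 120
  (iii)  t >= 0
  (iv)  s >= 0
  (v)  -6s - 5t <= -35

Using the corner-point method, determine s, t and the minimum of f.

s = 125/28, t = 23/14, minimum f = 151/14

Vertices and f = -2s + 12t:
  (125/28, 23/14) → f = 151/14
  (0, 10) → f = 120
  (0, 7) → f = 84
The feasible region is unbounded (it extends along (1, 1), (3, 2)), but f strictly increases along every unbounded feasible direction, so there is no improving ray and the minimum is attained at a vertex.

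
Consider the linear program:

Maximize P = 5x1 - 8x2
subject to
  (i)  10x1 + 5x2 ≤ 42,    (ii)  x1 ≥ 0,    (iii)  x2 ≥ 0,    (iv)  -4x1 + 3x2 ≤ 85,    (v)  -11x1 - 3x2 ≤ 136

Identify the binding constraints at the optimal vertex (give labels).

Extreme points and P = 5x1 - 8x2:
  (0, 42/5) → P = -336/5
  (21/5, 0) → P = 21
  (0, 0) → P = 0

The maximum is at (21/5, 0). Substituting into each constraint, equality holds for (i) and (iii); the remaining constraints have slack.

(i) and (iii)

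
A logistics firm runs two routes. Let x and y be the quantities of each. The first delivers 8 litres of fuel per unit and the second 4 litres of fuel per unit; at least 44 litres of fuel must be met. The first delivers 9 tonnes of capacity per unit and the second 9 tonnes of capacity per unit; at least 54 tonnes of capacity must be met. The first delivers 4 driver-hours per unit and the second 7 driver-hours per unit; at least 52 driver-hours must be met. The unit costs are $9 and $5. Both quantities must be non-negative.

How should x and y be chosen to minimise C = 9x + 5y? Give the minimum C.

Extreme points and C = 9x + 5y:
  (0, 11) → C = 55
  (13, 0) → C = 117
  (5/2, 6) → C = 105/2
The feasible region is unbounded (it extends along (0, 1), (1, 0)), but C strictly increases along every unbounded feasible direction, so there is no improving ray and the minimum is attained at a vertex.

The binding constraints are 8x + 4y = 44 and 4x + 7y = 52.
Solving simultaneously gives x = 5/2, y = 6.

x = 5/2, y = 6, minimum C = 105/2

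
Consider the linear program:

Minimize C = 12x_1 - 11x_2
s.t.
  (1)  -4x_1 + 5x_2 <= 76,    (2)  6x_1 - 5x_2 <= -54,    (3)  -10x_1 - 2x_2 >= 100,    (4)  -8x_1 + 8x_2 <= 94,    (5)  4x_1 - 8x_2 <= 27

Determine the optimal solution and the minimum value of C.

x_1 = -121/4, x_2 = -37/2, minimum C = -319/2

Vertices and C = 12x_1 - 11x_2:
  (-304/31, -30/31) → C = -3318/31
  (-81/4, -27/2) → C = -189/2
  (-247/24, 35/24) → C = -3349/24
  (-121/4, -37/2) → C = -319/2

At the optimal vertex, -8x_1 + 8x_2 = 94 and 4x_1 - 8x_2 = 27.
Solving simultaneously gives x_1 = -121/4, x_2 = -37/2.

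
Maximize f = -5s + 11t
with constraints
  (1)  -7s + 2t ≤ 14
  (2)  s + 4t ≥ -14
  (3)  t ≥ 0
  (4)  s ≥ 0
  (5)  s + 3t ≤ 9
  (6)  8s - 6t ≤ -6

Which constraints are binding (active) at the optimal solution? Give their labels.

(4) and (5)

Vertices and f = -5s + 11t:
  (0, 3) → f = 33
  (0, 1) → f = 11
  (6/5, 13/5) → f = 113/5

The maximum is at (0, 3). Substituting into each constraint, equality holds for (4) and (5); the remaining constraints have slack.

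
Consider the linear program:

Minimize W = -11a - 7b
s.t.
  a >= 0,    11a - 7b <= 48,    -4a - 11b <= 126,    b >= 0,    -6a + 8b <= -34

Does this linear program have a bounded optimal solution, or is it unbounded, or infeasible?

infeasible

The boundaries a = 0 and 11a - 7b = 48 meet at (0, -48/7), but that point violates b ≥ 0. Every candidate vertex is excluded by some other constraint, so the feasible region is empty.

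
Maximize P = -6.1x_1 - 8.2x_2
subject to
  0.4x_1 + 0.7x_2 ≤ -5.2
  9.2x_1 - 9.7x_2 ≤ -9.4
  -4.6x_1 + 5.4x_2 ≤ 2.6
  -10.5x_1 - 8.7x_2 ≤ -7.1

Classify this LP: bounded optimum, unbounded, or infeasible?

infeasible

The boundaries 0.4x_1 + 0.7x_2 = -5.2 and 9.2x_1 - 9.7x_2 = -9.4 meet at (-2851/516, -551/129), but that point violates -10.5x_1 - 8.7x_2 ≤ -7.1. Every candidate vertex is excluded by some other constraint, so the feasible region is empty.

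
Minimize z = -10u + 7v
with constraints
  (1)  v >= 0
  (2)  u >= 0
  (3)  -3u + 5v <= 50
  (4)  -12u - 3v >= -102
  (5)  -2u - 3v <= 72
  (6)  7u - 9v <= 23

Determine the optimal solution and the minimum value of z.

Feasible corners and z = -10u + 7v:
  (0, 0) → z = 0
  (23/7, 0) → z = -230/7
  (0, 10) → z = 70
  (120/23, 302/23) → z = 914/23
  (329/43, 146/43) → z = -2268/43

u = 329/43, v = 146/43, minimum z = -2268/43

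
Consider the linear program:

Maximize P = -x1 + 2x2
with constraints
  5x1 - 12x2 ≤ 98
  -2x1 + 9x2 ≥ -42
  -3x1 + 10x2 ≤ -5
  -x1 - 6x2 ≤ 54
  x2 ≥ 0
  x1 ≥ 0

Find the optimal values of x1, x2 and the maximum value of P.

x1 = 5/3, x2 = 0, maximum P = -5/3

Extreme points and P = -x1 + 2x2:
  (460/7, 269/14) → P = -191/7
  (98/5, 0) → P = -98/5
  (5/3, 0) → P = -5/3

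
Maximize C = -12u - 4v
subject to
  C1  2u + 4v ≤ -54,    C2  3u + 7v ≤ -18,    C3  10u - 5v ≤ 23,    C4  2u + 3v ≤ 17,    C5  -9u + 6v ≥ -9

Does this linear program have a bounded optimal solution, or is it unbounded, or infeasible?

unbounded

From the feasible point (-153, 63), moving in the direction (-6, -9) keeps every constraint satisfied while C increases without bound.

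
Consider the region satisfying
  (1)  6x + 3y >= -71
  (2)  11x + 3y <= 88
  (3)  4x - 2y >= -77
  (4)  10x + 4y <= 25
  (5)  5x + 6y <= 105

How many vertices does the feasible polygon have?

5

Pairwise boundary intersections that survive every other constraint:
  (159/5, -1309/15)
  (-373/24, 89/12)
  (277/14, -605/14)
  (-126/17, 805/34)
  (-27/4, 185/8)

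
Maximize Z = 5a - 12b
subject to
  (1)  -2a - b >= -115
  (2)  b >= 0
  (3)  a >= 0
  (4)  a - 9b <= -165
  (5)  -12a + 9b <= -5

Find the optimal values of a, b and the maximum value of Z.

a = 870/19, b = 445/19, maximum Z = -990/19

Extreme points and Z = 5a - 12b:
  (870/19, 445/19) → Z = -990/19
  (104/3, 137/3) → Z = -1124/3
  (170/11, 1985/99) → Z = -490/3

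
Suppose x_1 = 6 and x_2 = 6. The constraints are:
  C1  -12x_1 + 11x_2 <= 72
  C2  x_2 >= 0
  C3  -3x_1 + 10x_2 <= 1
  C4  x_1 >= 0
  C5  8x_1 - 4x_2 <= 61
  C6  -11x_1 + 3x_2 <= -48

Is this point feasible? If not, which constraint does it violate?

Constraint C3: -3x_1 + 10x_2 = 42, which is not ≤ 1. All other constraints are satisfied.

not feasible — violates C3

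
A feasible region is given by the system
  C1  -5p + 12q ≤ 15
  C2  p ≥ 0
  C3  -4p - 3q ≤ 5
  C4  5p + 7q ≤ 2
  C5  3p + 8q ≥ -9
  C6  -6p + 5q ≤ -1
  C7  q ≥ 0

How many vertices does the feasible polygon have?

Pairwise boundary intersections that survive every other constraint:
  (17/67, 7/67)
  (2/5, 0)
  (1/6, 0)

3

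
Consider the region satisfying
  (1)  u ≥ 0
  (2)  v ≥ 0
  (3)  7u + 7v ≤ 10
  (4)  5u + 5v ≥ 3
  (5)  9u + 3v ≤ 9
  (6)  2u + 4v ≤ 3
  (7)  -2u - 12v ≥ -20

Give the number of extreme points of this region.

Intersecting each pair of boundary lines and keeping only the points that satisfy every inequality leaves:
  (0, 3/5)
  (0, 3/4)
  (3/5, 0)
  (1, 0)
  (9/10, 3/10)

5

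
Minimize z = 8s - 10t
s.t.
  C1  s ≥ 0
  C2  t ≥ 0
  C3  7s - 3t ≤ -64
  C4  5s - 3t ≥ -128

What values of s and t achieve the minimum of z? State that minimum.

s = 32, t = 96, minimum z = -704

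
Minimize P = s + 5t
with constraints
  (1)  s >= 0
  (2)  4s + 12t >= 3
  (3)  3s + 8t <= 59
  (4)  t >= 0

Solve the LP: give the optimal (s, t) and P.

s = 3/4, t = 0, minimum P = 3/4

Feasible corners and P = s + 5t:
  (0, 1/4) → P = 5/4
  (0, 59/8) → P = 295/8
  (3/4, 0) → P = 3/4
  (59/3, 0) → P = 59/3

At the optimal vertex, 4s + 12t = 3 and t = 0.
Solving simultaneously gives s = 3/4, t = 0.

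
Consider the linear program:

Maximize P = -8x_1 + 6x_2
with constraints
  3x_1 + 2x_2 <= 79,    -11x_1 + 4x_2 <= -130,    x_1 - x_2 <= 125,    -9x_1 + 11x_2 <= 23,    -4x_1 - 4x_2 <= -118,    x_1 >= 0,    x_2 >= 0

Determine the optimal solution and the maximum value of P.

Feasible corners and P = -8x_1 + 6x_2:
  (288/17, 479/34) → P = -51
  (20, 19/2) → P = -103
  (248/15, 389/30) → P = -817/15

The binding constraints are 3x_1 + 2x_2 = 79 and -11x_1 + 4x_2 = -130.
Solving simultaneously gives x_1 = 288/17, x_2 = 479/34.

x_1 = 288/17, x_2 = 479/34, maximum P = -51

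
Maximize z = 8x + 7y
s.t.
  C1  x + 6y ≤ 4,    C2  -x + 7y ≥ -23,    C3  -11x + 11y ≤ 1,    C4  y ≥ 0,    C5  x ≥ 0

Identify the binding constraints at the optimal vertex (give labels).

Vertices and z = 8x + 7y:
  (38/77, 45/77) → z = 619/77
  (4, 0) → z = 32
  (0, 1/11) → z = 7/11
  (0, 0) → z = 0

The maximum is at (4, 0). Substituting into each constraint, equality holds for C1 and C4; the remaining constraints have slack.

C1 and C4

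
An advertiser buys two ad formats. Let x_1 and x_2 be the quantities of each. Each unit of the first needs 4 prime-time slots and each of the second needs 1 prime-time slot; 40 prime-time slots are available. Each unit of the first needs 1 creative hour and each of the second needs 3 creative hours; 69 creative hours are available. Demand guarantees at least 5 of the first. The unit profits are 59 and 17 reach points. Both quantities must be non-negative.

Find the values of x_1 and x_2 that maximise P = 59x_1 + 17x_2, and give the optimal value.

Extreme points and P = 59x_1 + 17x_2:
  (10, 0) → P = 590
  (5, 0) → P = 295
  (5, 20) → P = 635

x_1 = 5, x_2 = 20, maximum P = 635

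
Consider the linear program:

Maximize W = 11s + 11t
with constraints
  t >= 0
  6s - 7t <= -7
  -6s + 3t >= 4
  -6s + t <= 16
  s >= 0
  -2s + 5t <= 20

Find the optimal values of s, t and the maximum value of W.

s = 5/3, t = 14/3, maximum W = 209/3

Vertices and W = 11s + 11t:
  (0, 4/3) → W = 44/3
  (5/3, 14/3) → W = 209/3
  (0, 4) → W = 44

The optimum lies where -6s + 3t = 4 and -2s + 5t = 20.
Solving simultaneously gives s = 5/3, t = 14/3.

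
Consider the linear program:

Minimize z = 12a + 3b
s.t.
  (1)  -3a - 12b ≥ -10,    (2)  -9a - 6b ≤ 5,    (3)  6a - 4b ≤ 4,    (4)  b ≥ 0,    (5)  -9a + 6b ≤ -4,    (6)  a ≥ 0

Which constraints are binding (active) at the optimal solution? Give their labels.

Feasible corners and z = 12a + 3b:
  (22/21, 4/7) → z = 100/7
  (6/7, 13/21) → z = 85/7
  (2/3, 0) → z = 8
  (4/9, 0) → z = 16/3

The minimum is at (4/9, 0). Substituting into each constraint, equality holds for (4) and (5); the remaining constraints have slack.

(4) and (5)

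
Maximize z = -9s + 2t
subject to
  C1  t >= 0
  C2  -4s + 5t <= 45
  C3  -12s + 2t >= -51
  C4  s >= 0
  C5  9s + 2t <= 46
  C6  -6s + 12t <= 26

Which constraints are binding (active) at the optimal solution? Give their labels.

C4 and C6

Vertices and z = -9s + 2t:
  (17/4, 0) → z = -153/4
  (0, 0) → z = 0
  (97/21, 31/14) → z = -260/7
  (0, 13/6) → z = 13/3
  (25/6, 17/4) → z = -29

The maximum is at (0, 13/6). Substituting into each constraint, equality holds for C4 and C6; the remaining constraints have slack.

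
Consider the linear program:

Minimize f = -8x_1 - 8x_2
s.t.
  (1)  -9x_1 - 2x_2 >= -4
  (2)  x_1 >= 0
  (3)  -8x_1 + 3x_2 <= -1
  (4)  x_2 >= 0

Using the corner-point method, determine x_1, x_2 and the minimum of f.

Corner points and f = -8x_1 - 8x_2:
  (14/43, 23/43) → f = -296/43
  (4/9, 0) → f = -32/9
  (1/8, 0) → f = -1

x_1 = 14/43, x_2 = 23/43, minimum f = -296/43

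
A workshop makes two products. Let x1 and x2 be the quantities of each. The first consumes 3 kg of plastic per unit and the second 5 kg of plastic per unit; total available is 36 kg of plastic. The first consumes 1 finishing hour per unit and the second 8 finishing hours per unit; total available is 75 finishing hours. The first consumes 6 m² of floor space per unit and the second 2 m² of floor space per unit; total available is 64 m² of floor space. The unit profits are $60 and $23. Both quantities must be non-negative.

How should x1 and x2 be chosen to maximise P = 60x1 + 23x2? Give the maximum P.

x1 = 31/3, x2 = 1, maximum P = 643

Feasible corners and P = 60x1 + 23x2:
  (0, 0) → P = 0
  (0, 36/5) → P = 828/5
  (32/3, 0) → P = 640
  (31/3, 1) → P = 643

At the optimal vertex, 3x1 + 5x2 = 36 and 6x1 + 2x2 = 64.
Solving simultaneously gives x1 = 31/3, x2 = 1.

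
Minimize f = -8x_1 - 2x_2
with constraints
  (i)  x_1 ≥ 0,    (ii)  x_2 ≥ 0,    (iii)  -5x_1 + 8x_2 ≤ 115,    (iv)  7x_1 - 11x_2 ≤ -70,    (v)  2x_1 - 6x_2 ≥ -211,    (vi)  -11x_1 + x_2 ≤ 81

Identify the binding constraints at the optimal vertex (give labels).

(iv) and (v)

Feasible corners and f = -8x_1 - 2x_2:
  (0, 115/8) → f = -115/4
  (0, 70/11) → f = -140/11
  (499/7, 825/14) → f = -4817/7
  (1901/20, 1337/20) → f = -8941/10

The minimum is at (1901/20, 1337/20). Substituting into each constraint, equality holds for (iv) and (v); the remaining constraints have slack.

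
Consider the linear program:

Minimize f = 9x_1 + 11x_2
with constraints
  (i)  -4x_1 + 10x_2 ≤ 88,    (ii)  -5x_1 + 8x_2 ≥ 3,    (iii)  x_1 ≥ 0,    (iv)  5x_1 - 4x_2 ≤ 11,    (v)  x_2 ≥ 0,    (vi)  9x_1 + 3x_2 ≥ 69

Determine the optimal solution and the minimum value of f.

x_1 = 103/17, x_2 = 82/17, minimum f = 1829/17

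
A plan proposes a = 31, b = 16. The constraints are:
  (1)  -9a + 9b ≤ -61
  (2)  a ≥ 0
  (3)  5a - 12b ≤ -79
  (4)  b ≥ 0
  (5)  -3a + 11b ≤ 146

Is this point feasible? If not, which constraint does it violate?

Constraint (3): 5a - 12b = -37, which is not ≤ -79. All other constraints are satisfied.

not feasible — violates (3)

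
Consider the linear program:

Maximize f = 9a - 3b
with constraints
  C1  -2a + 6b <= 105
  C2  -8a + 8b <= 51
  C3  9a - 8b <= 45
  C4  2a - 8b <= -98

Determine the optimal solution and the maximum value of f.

Vertices and f = 9a - 3b:
  (267/16, 369/16) → f = 81
  (555/19, 1035/38) → f = 6885/38
  (47/6, 341/24) → f = 223/8
  (143/7, 243/14) → f = 1845/14

a = 555/19, b = 1035/38, maximum f = 6885/38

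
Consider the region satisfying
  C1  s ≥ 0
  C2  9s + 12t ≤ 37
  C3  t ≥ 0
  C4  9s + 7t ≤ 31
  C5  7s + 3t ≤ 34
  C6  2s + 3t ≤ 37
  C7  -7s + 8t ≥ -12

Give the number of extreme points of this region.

Intersecting each pair of boundary lines and keeping only the points that satisfy every inequality leaves:
  (0, 37/12)
  (0, 0)
  (113/45, 6/5)
  (12/7, 0)
  (332/121, 109/121)

5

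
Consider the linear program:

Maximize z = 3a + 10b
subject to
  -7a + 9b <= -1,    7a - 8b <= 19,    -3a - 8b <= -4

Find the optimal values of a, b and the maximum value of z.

a = 163/7, b = 18, maximum z = 1749/7

Extreme points and z = 3a + 10b:
  (163/7, 18) → z = 1749/7
  (44/83, 25/83) → z = 382/83
  (23/10, -29/80) → z = 131/40

The binding constraints are -7a + 9b = -1 and 7a - 8b = 19.
Solving simultaneously gives a = 163/7, b = 18.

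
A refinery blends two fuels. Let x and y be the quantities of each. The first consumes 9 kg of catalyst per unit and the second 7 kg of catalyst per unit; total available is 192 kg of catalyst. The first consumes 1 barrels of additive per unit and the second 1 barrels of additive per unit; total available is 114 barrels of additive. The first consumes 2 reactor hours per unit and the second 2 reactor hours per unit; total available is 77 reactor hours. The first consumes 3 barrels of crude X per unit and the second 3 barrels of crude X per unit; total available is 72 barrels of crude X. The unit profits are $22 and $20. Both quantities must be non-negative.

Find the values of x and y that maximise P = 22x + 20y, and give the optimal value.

Extreme points and P = 22x + 20y:
  (0, 0) → P = 0
  (0, 24) → P = 480
  (64/3, 0) → P = 1408/3
  (12, 12) → P = 504

x = 12, y = 12, maximum P = 504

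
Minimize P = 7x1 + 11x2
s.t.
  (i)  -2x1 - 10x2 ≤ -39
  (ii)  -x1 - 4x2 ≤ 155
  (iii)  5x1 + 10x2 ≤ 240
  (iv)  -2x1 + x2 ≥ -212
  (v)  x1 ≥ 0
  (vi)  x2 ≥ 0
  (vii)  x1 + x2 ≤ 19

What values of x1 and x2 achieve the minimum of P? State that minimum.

Extreme points and P = 7x1 + 11x2:
  (0, 39/10) → P = 429/10
  (151/8, 1/8) → P = 267/2
  (0, 19) → P = 209

The optimum lies where -2x1 - 10x2 = -39 and x1 = 0.
Solving simultaneously gives x1 = 0, x2 = 39/10.

x1 = 0, x2 = 39/10, minimum P = 429/10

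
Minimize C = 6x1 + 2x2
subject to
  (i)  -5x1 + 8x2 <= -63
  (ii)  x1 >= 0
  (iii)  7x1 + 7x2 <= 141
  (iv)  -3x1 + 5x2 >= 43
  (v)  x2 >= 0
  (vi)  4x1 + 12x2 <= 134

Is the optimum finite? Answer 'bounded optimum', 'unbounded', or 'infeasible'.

The boundaries -5x1 + 8x2 = -63 and 7x1 + 7x2 = 141 meet at (1569/91, 264/91), but that point violates -3x1 + 5x2 ≥ 43. Every candidate vertex is excluded by some other constraint, so the feasible region is empty.

infeasible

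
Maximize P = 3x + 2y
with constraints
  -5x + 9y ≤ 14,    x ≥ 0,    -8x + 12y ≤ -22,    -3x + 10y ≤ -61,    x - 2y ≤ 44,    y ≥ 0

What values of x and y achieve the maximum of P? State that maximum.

x = 159/2, y = 71/4, maximum P = 274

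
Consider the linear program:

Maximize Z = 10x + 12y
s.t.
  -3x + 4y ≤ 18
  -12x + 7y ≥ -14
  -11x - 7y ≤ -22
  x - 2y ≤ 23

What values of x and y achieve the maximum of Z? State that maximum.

Feasible corners and Z = 10x + 12y:
  (182/27, 86/9) → Z = 4916/27
  (-38/65, 264/65) → Z = 2788/65
  (36/23, 110/161) → Z = 3840/161

x = 182/27, y = 86/9, maximum Z = 4916/27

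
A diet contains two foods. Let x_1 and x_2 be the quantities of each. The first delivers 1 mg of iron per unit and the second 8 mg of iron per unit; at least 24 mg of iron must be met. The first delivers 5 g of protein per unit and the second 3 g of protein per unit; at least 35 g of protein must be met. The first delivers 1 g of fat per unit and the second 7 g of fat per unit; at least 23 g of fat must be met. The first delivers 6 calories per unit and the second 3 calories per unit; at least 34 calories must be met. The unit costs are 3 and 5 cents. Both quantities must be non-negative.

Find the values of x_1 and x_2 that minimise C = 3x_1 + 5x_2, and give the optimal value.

Extreme points and C = 3x_1 + 5x_2:
  (0, 35/3) → C = 175/3
  (24, 0) → C = 72
  (16, 1) → C = 53
  (11/2, 5/2) → C = 29
The feasible region is unbounded (it extends along (0, 1), (1, 0)), but C strictly increases along every unbounded feasible direction, so there is no improving ray and the minimum is attained at a vertex.

x_1 = 11/2, x_2 = 5/2, minimum C = 29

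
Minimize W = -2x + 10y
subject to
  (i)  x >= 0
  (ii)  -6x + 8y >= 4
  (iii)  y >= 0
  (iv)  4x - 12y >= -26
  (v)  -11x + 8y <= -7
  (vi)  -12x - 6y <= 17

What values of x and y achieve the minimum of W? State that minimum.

Feasible corners and W = -2x + 10y:
  (4, 7/2) → W = 27
  (11/5, 43/20) → W = 171/10
  (73/25, 157/50) → W = 639/25

x = 11/5, y = 43/20, minimum W = 171/10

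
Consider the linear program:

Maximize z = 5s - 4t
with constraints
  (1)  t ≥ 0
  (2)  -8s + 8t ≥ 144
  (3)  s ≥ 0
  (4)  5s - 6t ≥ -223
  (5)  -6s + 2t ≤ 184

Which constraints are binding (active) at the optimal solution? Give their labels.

Extreme points and z = 5s - 4t:
  (0, 18) → z = -72
  (115, 133) → z = 43
  (0, 223/6) → z = -446/3

The maximum is at (115, 133). Substituting into each constraint, equality holds for (2) and (4); the remaining constraints have slack.

(2) and (4)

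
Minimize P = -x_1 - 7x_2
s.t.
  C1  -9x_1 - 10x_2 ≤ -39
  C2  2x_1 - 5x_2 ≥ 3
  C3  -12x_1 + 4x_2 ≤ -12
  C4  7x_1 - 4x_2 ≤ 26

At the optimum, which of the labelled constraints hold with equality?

C2 and C4

Extreme points and P = -x_1 - 7x_2:
  (45/13, 51/65) → P = -582/65
  (208/53, 39/106) → P = -13/2
  (118/27, 31/27) → P = -335/27

The minimum is at (118/27, 31/27). Substituting into each constraint, equality holds for C2 and C4; the remaining constraints have slack.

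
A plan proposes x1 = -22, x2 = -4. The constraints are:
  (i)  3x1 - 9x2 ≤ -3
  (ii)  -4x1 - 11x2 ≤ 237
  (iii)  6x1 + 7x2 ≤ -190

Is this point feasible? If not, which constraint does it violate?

not feasible — violates (iii)

Constraint (iii): 6x1 + 7x2 = -160, which is not ≤ -190. All other constraints are satisfied.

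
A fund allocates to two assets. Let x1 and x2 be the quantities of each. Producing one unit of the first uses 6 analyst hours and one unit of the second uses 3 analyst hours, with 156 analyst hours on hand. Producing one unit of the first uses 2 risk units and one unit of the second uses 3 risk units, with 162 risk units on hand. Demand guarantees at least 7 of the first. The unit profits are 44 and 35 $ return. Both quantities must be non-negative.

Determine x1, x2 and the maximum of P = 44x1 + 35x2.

x1 = 7, x2 = 38, maximum P = 1638

Extreme points and P = 44x1 + 35x2:
  (26, 0) → P = 1144
  (7, 0) → P = 308
  (7, 38) → P = 1638

The binding constraints are 6x1 + 3x2 = 156 and x1 = 7.
Solving simultaneously gives x1 = 7, x2 = 38.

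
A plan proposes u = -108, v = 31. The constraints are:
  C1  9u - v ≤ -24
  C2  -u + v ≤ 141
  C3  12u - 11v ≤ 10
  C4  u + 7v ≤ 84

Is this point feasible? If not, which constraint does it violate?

Constraint C4: u + 7v = 109, which is not ≤ 84. All other constraints are satisfied.

not feasible — violates C4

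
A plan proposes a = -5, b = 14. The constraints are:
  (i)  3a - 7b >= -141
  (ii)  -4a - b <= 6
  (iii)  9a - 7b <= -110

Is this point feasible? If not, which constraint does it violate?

feasible

(i): -113 ≥ -141 ✓
(ii): 6 ≤ 6 ✓
(iii): -143 ≤ -110 ✓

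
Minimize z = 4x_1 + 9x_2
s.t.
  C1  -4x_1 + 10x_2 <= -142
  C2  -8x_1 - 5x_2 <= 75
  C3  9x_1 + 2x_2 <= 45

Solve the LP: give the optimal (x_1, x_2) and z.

x_1 = 375/29, x_2 = -1035/29, minimum z = -7815/29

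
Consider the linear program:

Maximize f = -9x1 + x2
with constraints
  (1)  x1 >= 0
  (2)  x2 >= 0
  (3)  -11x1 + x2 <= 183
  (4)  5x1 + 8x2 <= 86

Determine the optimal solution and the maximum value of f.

Feasible corners and f = -9x1 + x2:
  (0, 0) → f = 0
  (0, 43/4) → f = 43/4
  (86/5, 0) → f = -774/5

x1 = 0, x2 = 43/4, maximum f = 43/4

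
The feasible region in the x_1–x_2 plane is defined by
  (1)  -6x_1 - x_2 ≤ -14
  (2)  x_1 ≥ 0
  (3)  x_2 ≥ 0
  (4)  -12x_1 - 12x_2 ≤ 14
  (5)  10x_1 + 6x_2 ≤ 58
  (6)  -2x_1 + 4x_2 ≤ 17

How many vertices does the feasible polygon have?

Intersecting each pair of boundary lines and keeping only the points that satisfy every inequality leaves:
  (7/3, 0)
  (3/2, 5)
  (29/5, 0)
  (5/2, 11/2)

4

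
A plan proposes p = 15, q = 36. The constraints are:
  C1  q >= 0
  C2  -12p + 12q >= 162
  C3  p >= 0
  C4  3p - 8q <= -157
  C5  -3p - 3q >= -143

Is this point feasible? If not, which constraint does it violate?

not feasible — violates C5

Constraint C5: -3p - 3q = -153, which is not ≥ -143. All other constraints are satisfied.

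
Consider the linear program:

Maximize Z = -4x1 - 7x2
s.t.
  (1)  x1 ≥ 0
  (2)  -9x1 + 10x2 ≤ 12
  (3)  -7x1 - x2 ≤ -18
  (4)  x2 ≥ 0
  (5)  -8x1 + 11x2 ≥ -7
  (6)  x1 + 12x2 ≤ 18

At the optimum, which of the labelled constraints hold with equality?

(3) and (5)

Corner points and Z = -4x1 - 7x2:
  (41/17, 19/17) → Z = -297/17
  (198/83, 108/83) → Z = -1548/83
  (282/107, 137/107) → Z = -2087/107

The maximum is at (41/17, 19/17). Substituting into each constraint, equality holds for (3) and (5); the remaining constraints have slack.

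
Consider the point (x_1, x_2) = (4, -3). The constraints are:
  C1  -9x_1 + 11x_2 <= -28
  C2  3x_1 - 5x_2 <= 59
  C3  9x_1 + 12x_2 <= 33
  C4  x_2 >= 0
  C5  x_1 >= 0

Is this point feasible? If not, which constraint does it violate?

not feasible — violates C4

Constraint C4: x_2 = -3, which is not ≥ 0. All other constraints are satisfied.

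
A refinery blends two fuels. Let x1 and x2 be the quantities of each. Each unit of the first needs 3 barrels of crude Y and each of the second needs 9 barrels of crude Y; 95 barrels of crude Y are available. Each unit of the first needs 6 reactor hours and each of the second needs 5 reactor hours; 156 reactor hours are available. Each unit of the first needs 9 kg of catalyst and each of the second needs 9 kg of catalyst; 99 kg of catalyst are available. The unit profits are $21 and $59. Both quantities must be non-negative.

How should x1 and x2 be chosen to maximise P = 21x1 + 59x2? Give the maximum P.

Corner points and P = 21x1 + 59x2:
  (0, 0) → P = 0
  (0, 95/9) → P = 5605/9
  (11, 0) → P = 231
  (2/3, 31/3) → P = 1871/3

At the optimal vertex, 3x1 + 9x2 = 95 and 9x1 + 9x2 = 99.
Solving simultaneously gives x1 = 2/3, x2 = 31/3.

x1 = 2/3, x2 = 31/3, maximum P = 1871/3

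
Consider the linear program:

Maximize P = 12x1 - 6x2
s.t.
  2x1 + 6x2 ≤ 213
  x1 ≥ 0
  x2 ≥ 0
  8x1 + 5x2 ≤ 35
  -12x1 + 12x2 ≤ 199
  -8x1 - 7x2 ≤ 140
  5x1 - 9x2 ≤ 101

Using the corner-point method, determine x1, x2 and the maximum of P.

x1 = 35/8, x2 = 0, maximum P = 105/2

Extreme points and P = 12x1 - 6x2:
  (0, 0) → P = 0
  (0, 7) → P = -42
  (35/8, 0) → P = 105/2

At the optimal vertex, x2 = 0 and 8x1 + 5x2 = 35.
Solving simultaneously gives x1 = 35/8, x2 = 0.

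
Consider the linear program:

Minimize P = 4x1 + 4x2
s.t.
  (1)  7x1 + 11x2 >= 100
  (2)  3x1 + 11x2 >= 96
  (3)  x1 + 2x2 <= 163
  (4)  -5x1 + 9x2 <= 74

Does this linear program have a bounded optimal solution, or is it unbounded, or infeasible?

bounded optimum

Feasible corners and P = 4x1 + 4x2:
  (1, 93/11) → P = 416/11
  (43/59, 509/59) → P = 2208/59
  (1601/5, -393/5) → P = 4832/5
  (1319/19, 889/19) → P = 8832/19
The feasible region has finitely many vertices and no improving ray; the minimum is 2208/59 at (43/59, 509/59).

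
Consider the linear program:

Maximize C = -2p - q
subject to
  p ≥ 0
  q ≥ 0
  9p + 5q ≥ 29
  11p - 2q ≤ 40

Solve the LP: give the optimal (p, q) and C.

p = 0, q = 29/5, maximum C = -29/5

Extreme points and C = -2p - q:
  (0, 29/5) → C = -29/5
  (29/9, 0) → C = -58/9
  (40/11, 0) → C = -80/11
The feasible region is unbounded (it extends along (0, 1), (2, 11)), but C strictly decreases along every unbounded feasible direction, so there is no improving ray and the maximum is attained at a vertex.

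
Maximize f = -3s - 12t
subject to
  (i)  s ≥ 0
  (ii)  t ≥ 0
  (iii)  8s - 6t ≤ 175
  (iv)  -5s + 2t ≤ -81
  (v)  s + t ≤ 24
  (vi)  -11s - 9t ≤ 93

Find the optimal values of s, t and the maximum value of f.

Vertices and f = -3s - 12t:
  (175/8, 0) → f = -525/8
  (81/5, 0) → f = -243/5
  (319/14, 17/14) → f = -1161/14
  (129/7, 39/7) → f = -855/7

s = 81/5, t = 0, maximum f = -243/5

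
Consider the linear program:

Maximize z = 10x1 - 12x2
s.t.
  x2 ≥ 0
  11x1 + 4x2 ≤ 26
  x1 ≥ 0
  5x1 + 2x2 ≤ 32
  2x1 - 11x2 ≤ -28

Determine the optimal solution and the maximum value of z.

x1 = 58/43, x2 = 120/43, maximum z = -20

Corner points and z = 10x1 - 12x2:
  (0, 13/2) → z = -78
  (58/43, 120/43) → z = -20
  (0, 28/11) → z = -336/11

At the optimal vertex, 11x1 + 4x2 = 26 and 2x1 - 11x2 = -28.
Solving simultaneously gives x1 = 58/43, x2 = 120/43.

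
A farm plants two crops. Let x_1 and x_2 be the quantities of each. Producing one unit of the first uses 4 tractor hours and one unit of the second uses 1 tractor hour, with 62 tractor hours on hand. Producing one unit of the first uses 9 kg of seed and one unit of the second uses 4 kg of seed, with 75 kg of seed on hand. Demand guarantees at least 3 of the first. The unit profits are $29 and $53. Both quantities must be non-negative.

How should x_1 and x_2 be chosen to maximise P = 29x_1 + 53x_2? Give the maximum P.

x_1 = 3, x_2 = 12, maximum P = 723

Corner points and P = 29x_1 + 53x_2:
  (25/3, 0) → P = 725/3
  (3, 0) → P = 87
  (3, 12) → P = 723

The optimum lies where 9x_1 + 4x_2 = 75 and x_1 = 3.
Solving simultaneously gives x_1 = 3, x_2 = 12.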